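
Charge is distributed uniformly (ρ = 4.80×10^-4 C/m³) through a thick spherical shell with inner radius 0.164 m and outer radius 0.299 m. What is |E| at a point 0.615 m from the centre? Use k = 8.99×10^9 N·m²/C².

Take a concentric spherical Gaussian surface of radius r = 0.615 m (r > 0.299 m, enclosing the whole shell).
Q_enc = ρ·(4π/3)(b³ − a³) = (4.80×10^-4)·(4π/3)·((0.299)³ − (0.164)³) = 4.488e-5 C.
Since E is radial and uniform over the Gaussian sphere, Φ = E·4πr² = Q_enc/ε₀.
E = k|Q_enc|/r² = (8.99×10^9)(4.488×10^-5)/(0.615)² = 1.07×10^6 N/C.

|E| = 1.07×10^6 N/C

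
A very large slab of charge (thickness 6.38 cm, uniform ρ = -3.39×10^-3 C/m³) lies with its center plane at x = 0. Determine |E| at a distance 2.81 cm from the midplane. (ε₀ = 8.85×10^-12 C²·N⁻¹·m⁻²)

By symmetry E is perpendicular to the slab. A Gaussian pillbox from −2.81 cm to +2.81 cm (face area A) lies entirely within the slab.
Q_enc = ρ·(2x)·A and flux = 2EA, so 2EA = 2ρxA/ε₀ ⇒ E = |ρ|x/ε₀.
E = (3.39×10^-3)(0.0281)/(8.85×10^-12) = 1.08×10^7 N/C.

|E| ≈ 1.08e7 V/m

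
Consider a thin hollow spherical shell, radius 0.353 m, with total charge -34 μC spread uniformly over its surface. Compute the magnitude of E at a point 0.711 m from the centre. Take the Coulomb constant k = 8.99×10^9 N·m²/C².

|E| ≈ 6.05×10^5 N/C

Use a concentric Gaussian sphere at r = 0.711 m (r > 0.353 m).
The entire shell is enclosed: Q_enc = -3.40e-5 C.
By Gauss's law, ∮E·dA = E·4πr² = Q_enc/ε₀.
E = k|Q_enc|/r² = (8.99×10^9)(3.40×10^-5)/(0.711)² = 6.05e5 N/C.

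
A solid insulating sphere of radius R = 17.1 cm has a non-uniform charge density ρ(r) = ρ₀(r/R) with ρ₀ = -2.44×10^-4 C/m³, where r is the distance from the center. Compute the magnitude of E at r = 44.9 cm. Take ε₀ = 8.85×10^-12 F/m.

|E| = 1.71×10^5 N/C

Symmetry ⇒ E = E(r) r̂. Gaussian sphere of radius r = 44.9 cm (r > R, all charge enclosed).
Q_enc = 4π ∫₀^R ρ₀(r'/R)^1 r'² dr' = 4πρ₀R³/4 = -3.833e-6 C.
Applying ∮E·dA = Q_enc/ε₀ with Φ = E(4πr²):
E = |Q_enc|/(4πε₀r²) = (3.833e-6)/(4π·8.85×10^-12·(0.449)²) = 1.71×10^5 N/C.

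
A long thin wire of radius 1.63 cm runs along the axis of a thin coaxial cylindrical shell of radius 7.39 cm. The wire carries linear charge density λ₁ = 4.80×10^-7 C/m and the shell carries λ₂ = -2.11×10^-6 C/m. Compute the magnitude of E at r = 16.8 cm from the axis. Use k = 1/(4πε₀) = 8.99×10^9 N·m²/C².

E = 1.74e5 N/C

Choose a coaxial cylinder of radius r = 16.8 cm (arbitrary length L) as the Gaussian surface (r > 7.39 cm, enclosing both).
λ_enc = λ₁ + λ₂ = (4.80e-7) + (-2.11e-6) = -1.63e-6 C/m.
Applying ∮E·dA = Q_enc/ε₀ with the end caps contributing no flux:
E = 2k|λ_enc|/r = 2(8.99×10^9)(1.63×10^-6)/(0.168) = 1.74e5 N/C.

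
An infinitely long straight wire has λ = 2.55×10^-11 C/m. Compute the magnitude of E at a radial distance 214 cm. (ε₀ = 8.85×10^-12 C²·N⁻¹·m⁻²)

0.214 N/C

Take a coaxial cylindrical Gaussian surface of radius r = 214 cm and length L.
Q_enc = λL, so λ_enc = 2.55×10^-11 C/m.
Applying ∮E·dA = Q_enc/ε₀ with the end caps contributing no flux:
E = |λ_enc|/(2πε₀r) = (2.55×10^-11)/(2π·8.85×10^-12·2.14) = 0.214 N/C.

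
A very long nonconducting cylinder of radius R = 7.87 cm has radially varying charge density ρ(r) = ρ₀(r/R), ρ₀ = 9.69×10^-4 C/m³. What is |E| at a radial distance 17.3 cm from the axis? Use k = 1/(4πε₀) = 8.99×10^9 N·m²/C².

Coaxial Gaussian cylinder, radius r = 17.3 cm, length L (r > R, full charge per length enclosed).
λ_enc = 2π ∫₀^R ρ₀(r'/R)^1 r' dr' = 2πρ₀R²/3 = 1.257e-5 C/m.
Since E is radial and uniform over the curved surface, Φ = E·2πrL = Q_enc/ε₀ = λ_enc L/ε₀.
E = 2k|λ_enc|/r = 2(8.99×10^9)(1.257×10^-5)/(0.173) = 1.31e6 N/C.

E ≈ 1.31×10^6 N/C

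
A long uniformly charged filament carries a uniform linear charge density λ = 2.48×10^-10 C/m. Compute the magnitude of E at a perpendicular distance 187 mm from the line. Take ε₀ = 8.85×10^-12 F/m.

E = 23.8 N/C

By cylindrical symmetry E is radial; use a coaxial Gaussian cylinder of radius 187 mm and length L.
Q_enc = λL, so λ_enc = 2.48e-10 C/m.
By Gauss's law (flux through the curved wall only), E·2πrL = λ_enc L/ε₀.
E = |λ_enc|/(2πε₀r) = (2.48×10^-10)/(2π·8.85×10^-12·0.187) = 23.8 N/C.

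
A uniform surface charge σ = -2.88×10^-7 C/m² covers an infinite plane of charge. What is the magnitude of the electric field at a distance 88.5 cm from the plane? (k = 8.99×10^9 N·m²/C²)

The symmetry is planar: E is normal to the sheet and the same magnitude on both sides. Take a pillbox straddling the sheet with end-cap area A.
Only the two end caps contribute flux: Φ = 2EA. With Q_enc = σA, Gauss's law gives E = |σ|/(2ε₀).
E = 2πk|σ| = 2π(8.99×10^9)(2.88×10^-7) = 1.63×10^4 N/C.

|E| ≈ 1.63×10^4 N/C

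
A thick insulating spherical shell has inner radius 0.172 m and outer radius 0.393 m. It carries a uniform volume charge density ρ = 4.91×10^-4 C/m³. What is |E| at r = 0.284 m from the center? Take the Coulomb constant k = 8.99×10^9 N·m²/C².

Symmetry ⇒ E = E(r) r̂. Gaussian sphere of radius r = 0.284 m (within the shell material, 0.172 m < r < 0.393 m).
Enclosed charge is the volume from a to r: Q_enc = (4π/3)ρ(r³ − a³) = 3.665e-5 C.
By Gauss's law, ∮E·dA = E·4πr² = Q_enc/ε₀.
E = k|Q_enc|/r² = (8.99×10^9)(3.665e-5)/(0.284)² = 4.08×10^6 N/C.

|E| ≈ 4.08e6 N/C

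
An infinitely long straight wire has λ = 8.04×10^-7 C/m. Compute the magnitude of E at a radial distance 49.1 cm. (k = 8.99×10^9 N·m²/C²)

|E| = 2.94e4 N/C

By cylindrical symmetry E is radial; use a coaxial Gaussian cylinder of radius 49.1 cm and length L.
Q_enc = λL, so λ_enc = 8.04e-7 C/m.
By Gauss's law (flux through the curved wall only), E·2πrL = λ_enc L/ε₀.
E = 2k|λ_enc|/r = 2(8.99×10^9)(8.04e-7)/(0.491) = 2.94×10^4 N/C.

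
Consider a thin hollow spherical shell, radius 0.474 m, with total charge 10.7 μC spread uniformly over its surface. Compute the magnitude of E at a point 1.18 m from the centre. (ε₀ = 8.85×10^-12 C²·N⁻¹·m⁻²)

|E| = 6.91×10^4 V/m

Take a concentric spherical Gaussian surface of radius r = 1.18 m (r > 0.474 m).
The entire shell is enclosed: Q_enc = 1.07×10^-5 C.
Applying ∮E·dA = Q_enc/ε₀ with Φ = E(4πr²):
E = |Q_enc|/(4πε₀r²) = (1.07e-5)/(4π·8.85×10^-12·(1.18)²) = 6.91×10^4 N/C.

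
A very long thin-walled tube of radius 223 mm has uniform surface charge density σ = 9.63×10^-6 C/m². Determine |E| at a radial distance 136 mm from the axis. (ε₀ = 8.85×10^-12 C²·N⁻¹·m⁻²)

Choose a coaxial cylinder of radius r = 136 mm (arbitrary length L) as the Gaussian surface (r < 223 mm, inside the shell).
No charge is enclosed, so Gauss's law gives E·2πrL = 0 ⇒ E = 0.

E = 0 (no enclosed charge)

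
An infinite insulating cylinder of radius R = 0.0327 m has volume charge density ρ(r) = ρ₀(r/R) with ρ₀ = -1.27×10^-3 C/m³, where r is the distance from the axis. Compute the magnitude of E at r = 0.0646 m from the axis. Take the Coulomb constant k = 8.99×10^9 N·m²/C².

Coaxial Gaussian cylinder, radius r = 0.0646 m, length L (r > R, full charge per length enclosed).
λ_enc = 2π ∫₀^R ρ₀(r'/R)^1 r' dr' = 2πρ₀R²/3 = -2.844e-6 C/m.
Applying ∮E·dA = Q_enc/ε₀ with the end caps contributing no flux:
E = 2k|λ_enc|/r = 2(8.99×10^9)(2.844×10^-6)/(0.0646) = 7.92e5 N/C.

7.92×10^5 N/C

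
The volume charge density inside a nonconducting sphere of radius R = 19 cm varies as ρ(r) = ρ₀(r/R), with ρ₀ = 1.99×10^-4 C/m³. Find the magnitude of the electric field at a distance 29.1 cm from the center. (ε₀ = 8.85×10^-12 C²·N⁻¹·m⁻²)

Symmetry ⇒ E = E(r) r̂. Gaussian sphere of radius r = 29.1 cm (r > R, all charge enclosed).
Q_enc = 4π ∫₀^R ρ₀(r'/R)^1 r'² dr' = 4πρ₀R³/4 = 4.288×10^-6 C.
Applying ∮E·dA = Q_enc/ε₀ with Φ = E(4πr²):
E = |Q_enc|/(4πε₀r²) = (4.288×10^-6)/(4π·8.85×10^-12·(0.291)²) = 4.55e5 N/C.

E ≈ 4.55×10^5 V/m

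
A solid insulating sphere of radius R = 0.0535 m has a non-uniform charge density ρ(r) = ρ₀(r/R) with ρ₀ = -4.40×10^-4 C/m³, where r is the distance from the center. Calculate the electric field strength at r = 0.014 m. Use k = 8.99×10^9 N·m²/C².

|E| ≈ 4.55e4 N/C

By spherical symmetry E is radial; choose a Gaussian sphere of radius r = 0.014 m (r < R).
Q_enc = ∫₀^r ρ(r')·4πr'² dr' = (4πρ₀/R) ∫₀^r r'^3 dr' = 4πρ₀ r^4/(4·R) = -9.926×10^-10 C.
Applying ∮E·dA = Q_enc/ε₀ with Φ = E(4πr²):
E = k|Q_enc|/r² = (8.99×10^9)(9.926e-10)/(0.014)² = 4.55e4 N/C.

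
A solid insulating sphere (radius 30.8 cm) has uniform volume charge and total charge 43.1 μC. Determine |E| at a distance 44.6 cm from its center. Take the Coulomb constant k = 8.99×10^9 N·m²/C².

Take a concentric spherical Gaussian surface of radius r = 44.6 cm (r > R, so the entire charge is enclosed).
Q_enc = 43.1 μC = 4.31×10^-5 C.
Applying ∮E·dA = Q_enc/ε₀ with Φ = E(4πr²):
E = k|Q_enc|/r² = (8.99×10^9)(4.31×10^-5)/(0.446)² = 1.95e6 N/C.

|E| = 1.95×10^6 N/C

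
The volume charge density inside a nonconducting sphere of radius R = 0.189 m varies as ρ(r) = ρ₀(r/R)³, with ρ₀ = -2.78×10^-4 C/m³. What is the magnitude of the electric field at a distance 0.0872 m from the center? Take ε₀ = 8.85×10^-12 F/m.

Symmetry ⇒ E = E(r) r̂. Gaussian sphere of radius r = 0.0872 m (r < R).
Integrate the density: Q_enc = 4π ∫₀^r ρ₀(r'/R)^3 r'² dr' = 4πρ₀ r^6/(6·R³) = -3.792×10^-8 C.
By Gauss's law, ∮E·dA = E·4πr² = Q_enc/ε₀.
E = |Q_enc|/(4πε₀r²) = (3.792×10^-8)/(4π·8.85×10^-12·(0.0872)²) = 4.48e4 N/C.

|E| = 4.48×10^4 N/C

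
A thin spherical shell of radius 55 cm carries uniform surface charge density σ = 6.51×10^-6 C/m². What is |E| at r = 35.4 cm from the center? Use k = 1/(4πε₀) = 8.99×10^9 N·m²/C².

Symmetry ⇒ E = E(r) r̂. Gaussian sphere of radius r = 35.4 cm (inside the shell, r < 55 cm).
No charge lies within this surface, so Q_enc = 0 and Gauss's law gives E·4πr² = 0 ⇒ E = 0.

E = 0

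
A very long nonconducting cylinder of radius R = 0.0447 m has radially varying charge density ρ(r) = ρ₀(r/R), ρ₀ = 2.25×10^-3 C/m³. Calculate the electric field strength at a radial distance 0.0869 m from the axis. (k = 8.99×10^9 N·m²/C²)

Choose a coaxial cylinder of radius r = 0.0869 m (arbitrary length L) as the Gaussian surface (r > R, full charge per length enclosed).
λ_enc = 2π ∫₀^R ρ₀(r'/R)^1 r' dr' = 2πρ₀R²/3 = 9.416×10^-6 C/m.
Applying ∮E·dA = Q_enc/ε₀ with the end caps contributing no flux:
E = 2k|λ_enc|/r = 2(8.99×10^9)(9.416e-6)/(0.0869) = 1.95×10^6 N/C.

1.95×10^6 V/m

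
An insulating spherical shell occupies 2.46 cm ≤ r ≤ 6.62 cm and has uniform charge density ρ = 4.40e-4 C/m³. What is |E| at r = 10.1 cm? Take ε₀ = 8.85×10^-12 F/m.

Symmetry ⇒ E = E(r) r̂. Gaussian sphere of radius r = 10.1 cm (r > 6.62 cm, enclosing the whole shell).
Q_enc = ρ·(4π/3)(b³ − a³) = (4.40e-4)·(4π/3)·((0.0662)³ − (0.0246)³) = 5.073×10^-7 C.
Applying ∮E·dA = Q_enc/ε₀ with Φ = E(4πr²):
E = |Q_enc|/(4πε₀r²) = (5.073×10^-7)/(4π·8.85×10^-12·(0.101)²) = 4.47e5 N/C.

E = 4.47e5 N/C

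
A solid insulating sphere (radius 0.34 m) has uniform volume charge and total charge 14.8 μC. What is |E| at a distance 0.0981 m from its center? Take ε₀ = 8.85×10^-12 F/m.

Take a concentric spherical Gaussian surface of radius r = 0.0981 m (r < R).
For a uniform sphere the enclosed fraction is (r/R)³, so Q_enc = (14.8 μC)(0.0981/0.34)³ = 3.555×10^-7 C.
By Gauss's law, ∮E·dA = E·4πr² = Q_enc/ε₀.
E = |Q_enc|/(4πε₀r²) = (3.555×10^-7)/(4π·8.85×10^-12·(0.0981)²) = 3.32×10^5 N/C.

|E| ≈ 3.32×10^5 N/C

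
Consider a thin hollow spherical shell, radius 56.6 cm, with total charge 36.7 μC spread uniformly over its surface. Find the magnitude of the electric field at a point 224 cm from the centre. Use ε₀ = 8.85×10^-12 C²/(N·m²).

E ≈ 6.58×10^4 N/C

Symmetry ⇒ E = E(r) r̂. Gaussian sphere of radius r = 224 cm (r > 56.6 cm).
The entire shell is enclosed: Q_enc = 3.67×10^-5 C.
Applying ∮E·dA = Q_enc/ε₀ with Φ = E(4πr²):
E = |Q_enc|/(4πε₀r²) = (3.67×10^-5)/(4π·8.85×10^-12·(2.24)²) = 6.58×10^4 N/C.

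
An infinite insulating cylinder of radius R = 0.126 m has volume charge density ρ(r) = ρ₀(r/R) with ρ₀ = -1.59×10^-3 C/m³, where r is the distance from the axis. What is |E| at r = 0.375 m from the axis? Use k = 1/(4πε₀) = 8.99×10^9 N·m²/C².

By cylindrical symmetry E is radial; use a coaxial Gaussian cylinder of radius 0.375 m and length L (r > R, full charge per length enclosed).
λ_enc = 2π ∫₀^R ρ₀(r'/R)^1 r' dr' = 2πρ₀R²/3 = -5.287×10^-5 C/m.
Applying ∮E·dA = Q_enc/ε₀ with the end caps contributing no flux:
E = 2k|λ_enc|/r = 2(8.99×10^9)(5.287×10^-5)/(0.375) = 2.53×10^6 N/C.

E = 2.53×10^6 N/C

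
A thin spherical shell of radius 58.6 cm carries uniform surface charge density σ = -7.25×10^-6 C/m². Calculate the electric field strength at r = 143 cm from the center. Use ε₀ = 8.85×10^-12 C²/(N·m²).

Use a concentric Gaussian sphere at r = 143 cm (r > 58.6 cm).
The entire shell is enclosed: Q_enc = σ·4πR² = (-7.25e-6)·4π·(0.586)² = -3.129×10^-5 C.
Since E is radial and uniform over the Gaussian sphere, Φ = E·4πr² = Q_enc/ε₀.
E = |Q_enc|/(4πε₀r²) = (3.129×10^-5)/(4π·8.85×10^-12·(1.43)²) = 1.38×10^5 N/C.

E ≈ 1.38×10^5 N/C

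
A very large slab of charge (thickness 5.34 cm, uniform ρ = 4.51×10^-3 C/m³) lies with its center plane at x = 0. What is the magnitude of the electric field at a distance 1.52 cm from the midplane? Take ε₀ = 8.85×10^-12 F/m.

By symmetry E is perpendicular to the slab. A Gaussian pillbox from −1.52 cm to +1.52 cm (face area A) lies entirely within the slab.
Q_enc = ρ·(2x)·A and flux = 2EA, so 2EA = 2ρxA/ε₀ ⇒ E = |ρ|x/ε₀.
E = (4.51e-3)(0.0152)/(8.85×10^-12) = 7.75×10^6 N/C.

|E| ≈ 7.75×10^6 N/C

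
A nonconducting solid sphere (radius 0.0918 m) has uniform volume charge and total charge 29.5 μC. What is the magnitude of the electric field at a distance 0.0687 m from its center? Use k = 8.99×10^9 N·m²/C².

Take a concentric spherical Gaussian surface of radius r = 0.0687 m (r < R).
Only the charge within r is enclosed: Q_enc = Q·(r/R)³ = (29.5 μC)·(0.0687 m/0.0918 m)³ = 1.236×10^-5 C.
Gauss's law: E·4πr² = Q_enc/ε₀.
E = k|Q_enc|/r² = (8.99×10^9)(1.236e-5)/(0.0687)² = 2.36e7 N/C.

2.36×10^7 N/C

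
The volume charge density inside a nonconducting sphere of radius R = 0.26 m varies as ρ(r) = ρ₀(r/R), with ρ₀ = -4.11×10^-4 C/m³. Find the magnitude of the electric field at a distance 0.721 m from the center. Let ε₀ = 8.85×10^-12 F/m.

Use a concentric Gaussian sphere at r = 0.721 m (r > R, all charge enclosed).
Q_enc = 4π ∫₀^R ρ₀(r'/R)^1 r'² dr' = 4πρ₀R³/4 = -2.269×10^-5 C.
By Gauss's law, ∮E·dA = E·4πr² = Q_enc/ε₀.
E = |Q_enc|/(4πε₀r²) = (2.269×10^-5)/(4π·8.85×10^-12·(0.721)²) = 3.93×10^5 N/C.

E ≈ 3.93×10^5 V/m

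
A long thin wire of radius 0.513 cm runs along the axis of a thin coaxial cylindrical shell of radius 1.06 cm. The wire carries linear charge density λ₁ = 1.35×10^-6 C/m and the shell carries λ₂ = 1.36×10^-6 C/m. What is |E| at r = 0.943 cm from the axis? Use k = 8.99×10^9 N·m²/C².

By cylindrical symmetry E is radial; use a coaxial Gaussian cylinder of radius 0.943 cm and length L (between the conductors, 0.513 cm < r < 1.06 cm).
The shell at 1.06 cm lies outside the Gaussian surface, so λ_enc = λ₁ = 1.35e-6 C/m.
By Gauss's law (flux through the curved wall only), E·2πrL = λ_enc L/ε₀.
E = 2k|λ_enc|/r = 2(8.99×10^9)(1.35×10^-6)/(0.00943) = 2.57×10^6 N/C.

E ≈ 2.57×10^6 N/C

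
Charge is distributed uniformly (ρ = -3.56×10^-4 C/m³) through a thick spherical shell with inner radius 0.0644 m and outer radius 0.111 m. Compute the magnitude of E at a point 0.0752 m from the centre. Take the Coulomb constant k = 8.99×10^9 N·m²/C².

By spherical symmetry E is radial; choose a Gaussian sphere of radius r = 0.0752 m (within the shell material, 0.0644 m < r < 0.111 m).
Enclosed charge is the volume from a to r: Q_enc = (4π/3)ρ(r³ − a³) = -2.359×10^-7 C.
Gauss's law: E·4πr² = Q_enc/ε₀.
E = k|Q_enc|/r² = (8.99×10^9)(2.359×10^-7)/(0.0752)² = 3.75×10^5 N/C.

E = 3.75×10^5 N/C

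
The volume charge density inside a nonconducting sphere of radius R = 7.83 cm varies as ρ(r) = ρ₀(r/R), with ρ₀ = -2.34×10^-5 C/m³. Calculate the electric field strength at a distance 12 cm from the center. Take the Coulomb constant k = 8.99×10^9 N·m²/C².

Use a concentric Gaussian sphere at r = 12 cm (r > R, all charge enclosed).
Q_enc = 4π ∫₀^R ρ₀(r'/R)^1 r'² dr' = 4πρ₀R³/4 = -3.529×10^-8 C.
Applying ∮E·dA = Q_enc/ε₀ with Φ = E(4πr²):
E = k|Q_enc|/r² = (8.99×10^9)(3.529e-8)/(0.12)² = 2.20×10^4 N/C.

E ≈ 2.20×10^4 V/m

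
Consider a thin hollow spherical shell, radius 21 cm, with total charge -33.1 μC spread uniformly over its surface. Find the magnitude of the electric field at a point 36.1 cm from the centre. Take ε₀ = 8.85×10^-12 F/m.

Symmetry ⇒ E = E(r) r̂. Gaussian sphere of radius r = 36.1 cm (r > 21 cm).
The entire shell is enclosed: Q_enc = -3.31e-5 C.
By Gauss's law, ∮E·dA = E·4πr² = Q_enc/ε₀.
E = |Q_enc|/(4πε₀r²) = (3.31×10^-5)/(4π·8.85×10^-12·(0.361)²) = 2.28e6 N/C.

2.28e6 V/m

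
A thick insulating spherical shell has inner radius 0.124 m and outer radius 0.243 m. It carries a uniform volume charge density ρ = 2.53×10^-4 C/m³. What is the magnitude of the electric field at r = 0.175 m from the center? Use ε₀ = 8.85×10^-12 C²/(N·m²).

E ≈ 1.07e6 N/C

Symmetry ⇒ E = E(r) r̂. Gaussian sphere of radius r = 0.175 m (within the shell material, 0.124 m < r < 0.243 m).
Only the shell between 0.124 m and r is enclosed: Q_enc = ρ·(4π/3)(r³ − a³) = (2.53e-4)·(4π/3)·((0.175)³ − (0.124)³) = 3.659e-6 C.
By Gauss's law, ∮E·dA = E·4πr² = Q_enc/ε₀.
E = |Q_enc|/(4πε₀r²) = (3.659×10^-6)/(4π·8.85×10^-12·(0.175)²) = 1.07×10^6 N/C.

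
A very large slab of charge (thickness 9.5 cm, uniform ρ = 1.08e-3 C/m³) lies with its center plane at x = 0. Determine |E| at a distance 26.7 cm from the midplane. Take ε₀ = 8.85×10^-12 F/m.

E = 5.80×10^6 N/C

The point |x| = 26.7 cm lies outside the slab (half-thickness 0.0475 m). A symmetric pillbox spanning the full slab encloses Q_enc = ρ·d·A.
Flux = 2EA ⇒ E = |ρ|d/(2ε₀), independent of distance outside.
E = (1.08×10^-3)(0.095)/(2·8.85×10^-12) = 5.80×10^6 N/C.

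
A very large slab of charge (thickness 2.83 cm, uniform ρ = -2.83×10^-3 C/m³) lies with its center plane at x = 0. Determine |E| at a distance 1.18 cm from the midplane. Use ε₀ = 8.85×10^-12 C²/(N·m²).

E ≈ 3.77×10^6 V/m

By symmetry E is perpendicular to the slab. A Gaussian pillbox from −1.18 cm to +1.18 cm (face area A) lies entirely within the slab.
Q_enc = ρ·(2x)·A and flux = 2EA, so 2EA = 2ρxA/ε₀ ⇒ E = |ρ|x/ε₀.
E = (2.83e-3)(0.0118)/(8.85×10^-12) = 3.77×10^6 N/C.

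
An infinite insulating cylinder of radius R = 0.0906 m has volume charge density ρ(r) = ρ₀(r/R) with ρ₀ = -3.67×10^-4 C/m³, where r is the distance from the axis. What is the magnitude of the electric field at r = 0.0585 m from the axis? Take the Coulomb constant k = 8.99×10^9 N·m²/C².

|E| = 5.22e5 V/m

By cylindrical symmetry E is radial; use a coaxial Gaussian cylinder of radius 0.0585 m and length L (r < R).
λ_enc = ∫₀^r ρ(r')·2πr' dr' = (2πρ₀/R)·r^3/3 = -1.698e-6 C/m.
Gauss's law: E·2πrL = λ_enc L/ε₀.
E = 2k|λ_enc|/r = 2(8.99×10^9)(1.698e-6)/(0.0585) = 5.22e5 N/C.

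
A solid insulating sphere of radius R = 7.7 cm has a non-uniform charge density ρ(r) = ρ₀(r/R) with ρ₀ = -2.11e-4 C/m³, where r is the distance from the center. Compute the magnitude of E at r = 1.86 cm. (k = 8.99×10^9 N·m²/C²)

E = 2.68e4 N/C

Take a concentric spherical Gaussian surface of radius r = 1.86 cm (r < R).
Q_enc = ∫₀^r ρ(r')·4πr'² dr' = (4πρ₀/R) ∫₀^r r'^3 dr' = 4πρ₀ r^4/(4·R) = -1.03×10^-9 C.
Gauss's law: E·4πr² = Q_enc/ε₀.
E = k|Q_enc|/r² = (8.99×10^9)(1.03×10^-9)/(0.0186)² = 2.68×10^4 N/C.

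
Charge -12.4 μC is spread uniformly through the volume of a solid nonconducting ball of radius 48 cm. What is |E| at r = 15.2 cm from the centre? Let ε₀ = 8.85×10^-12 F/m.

By spherical symmetry E is radial; choose a Gaussian sphere of radius r = 15.2 cm (r < R).
For a uniform sphere the enclosed fraction is (r/R)³, so Q_enc = (-12.4 μC)(0.152/0.48)³ = -3.938e-7 C.
By Gauss's law, ∮E·dA = E·4πr² = Q_enc/ε₀.
E = |Q_enc|/(4πε₀r²) = (3.938×10^-7)/(4π·8.85×10^-12·(0.152)²) = 1.53×10^5 N/C.

|E| ≈ 1.53e5 N/C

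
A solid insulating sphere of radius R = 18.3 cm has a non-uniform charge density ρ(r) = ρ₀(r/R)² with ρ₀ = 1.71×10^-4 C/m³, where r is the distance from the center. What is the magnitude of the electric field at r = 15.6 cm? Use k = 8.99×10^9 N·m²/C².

Symmetry ⇒ E = E(r) r̂. Gaussian sphere of radius r = 15.6 cm (r < R).
Integrate the density: Q_enc = 4π ∫₀^r ρ₀(r'/R)^2 r'² dr' = 4πρ₀ r^5/(5·R²) = 1.186×10^-6 C.
Applying ∮E·dA = Q_enc/ε₀ with Φ = E(4πr²):
E = k|Q_enc|/r² = (8.99×10^9)(1.186×10^-6)/(0.156)² = 4.38e5 N/C.

E = 4.38×10^5 N/C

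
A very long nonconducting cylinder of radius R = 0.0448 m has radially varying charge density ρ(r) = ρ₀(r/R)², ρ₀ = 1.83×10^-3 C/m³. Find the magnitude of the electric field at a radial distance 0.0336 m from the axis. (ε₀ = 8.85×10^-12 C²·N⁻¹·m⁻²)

Coaxial Gaussian cylinder, radius r = 0.0336 m, length L (r < R).
Integrating ρ over the cross-section to radius r: λ_enc = (2πρ₀/R²) ∫₀^r r'^3 dr' = 2πρ₀ r^4/(4·R²) = 1.825×10^-6 C/m.
By Gauss's law (flux through the curved wall only), E·2πrL = λ_enc L/ε₀.
E = |λ_enc|/(2πε₀r) = (1.825×10^-6)/(2π·8.85×10^-12·0.0336) = 9.77e5 N/C.

|E| = 9.77×10^5 V/m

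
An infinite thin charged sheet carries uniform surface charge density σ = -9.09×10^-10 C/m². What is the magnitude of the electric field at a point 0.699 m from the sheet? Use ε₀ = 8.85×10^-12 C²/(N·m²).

The symmetry is planar: E is normal to the sheet and the same magnitude on both sides. Take a pillbox straddling the sheet with end-cap area A.
Only the two end caps contribute flux: Φ = 2EA. With Q_enc = σA, Gauss's law gives E = |σ|/(2ε₀).
E = |σ|/(2ε₀) = (9.09×10^-10)/(2·8.85×10^-12) = 51.4 N/C.

E = 51.4 N/C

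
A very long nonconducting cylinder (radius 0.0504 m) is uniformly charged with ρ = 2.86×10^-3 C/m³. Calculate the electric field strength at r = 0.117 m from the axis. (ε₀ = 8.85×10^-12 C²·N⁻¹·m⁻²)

By cylindrical symmetry E is radial; use a coaxial Gaussian cylinder of radius 0.117 m and length L (r > 0.0504 m, full cross-section enclosed).
λ_enc = ρ·πR² = (2.86×10^-3)π(0.0504)² = 2.282×10^-5 C/m.
Gauss's law: E·2πrL = λ_enc L/ε₀.
E = |λ_enc|/(2πε₀r) = (2.282e-5)/(2π·8.85×10^-12·0.117) = 3.51e6 N/C.

E ≈ 3.51×10^6 N/C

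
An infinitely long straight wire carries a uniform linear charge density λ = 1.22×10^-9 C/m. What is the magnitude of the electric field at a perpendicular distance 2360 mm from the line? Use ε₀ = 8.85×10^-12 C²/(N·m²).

|E| = 9.3 N/C

Take a coaxial cylindrical Gaussian surface of radius r = 2360 mm and length L.
Q_enc = λL, so λ_enc = 1.22×10^-9 C/m.
Since E is radial and uniform over the curved surface, Φ = E·2πrL = Q_enc/ε₀ = λ_enc L/ε₀.
E = |λ_enc|/(2πε₀r) = (1.22×10^-9)/(2π·8.85×10^-12·2.36) = 9.3 N/C.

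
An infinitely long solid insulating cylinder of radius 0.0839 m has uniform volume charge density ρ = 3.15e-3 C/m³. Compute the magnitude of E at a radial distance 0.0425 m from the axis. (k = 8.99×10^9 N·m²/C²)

Take a coaxial cylindrical Gaussian surface of radius r = 0.0425 m and length L (r < R).
Enclosed charge per unit length: λ_enc = ρ·πr² = (3.15×10^-3)π(0.0425)² = 1.787×10^-5 C/m.
Applying ∮E·dA = Q_enc/ε₀ with the end caps contributing no flux:
E = 2k|λ_enc|/r = 2(8.99×10^9)(1.787×10^-5)/(0.0425) = 7.56×10^6 N/C.

|E| ≈ 7.56×10^6 N/C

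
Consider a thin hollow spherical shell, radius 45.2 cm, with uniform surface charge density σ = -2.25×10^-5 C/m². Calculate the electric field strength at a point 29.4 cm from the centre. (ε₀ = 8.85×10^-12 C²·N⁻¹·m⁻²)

By spherical symmetry E is radial; choose a Gaussian sphere of radius r = 29.4 cm (inside the shell, r < 45.2 cm).
No charge lies within this surface, so Q_enc = 0 and Gauss's law gives E·4πr² = 0 ⇒ E = 0.

E = 0 (no enclosed charge)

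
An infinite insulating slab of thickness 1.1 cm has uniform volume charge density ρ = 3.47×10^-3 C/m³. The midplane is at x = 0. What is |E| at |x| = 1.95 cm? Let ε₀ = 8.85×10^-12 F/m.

The point |x| = 1.95 cm lies outside the slab (half-thickness 0.0055 m). A symmetric pillbox spanning the full slab encloses Q_enc = ρ·d·A.
Flux = 2EA ⇒ E = |ρ|d/(2ε₀), independent of distance outside.
E = (3.47e-3)(0.011)/(2·8.85×10^-12) = 2.16×10^6 N/C.

E ≈ 2.16×10^6 N/C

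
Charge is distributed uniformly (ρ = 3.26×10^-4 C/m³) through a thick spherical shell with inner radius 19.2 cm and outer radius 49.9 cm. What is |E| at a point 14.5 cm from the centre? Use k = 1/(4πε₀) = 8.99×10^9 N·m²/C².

|E| = 0 V/m

Symmetry ⇒ E = E(r) r̂. Gaussian sphere of radius r = 14.5 cm (r < 19.2 cm, inside the empty cavity).
Q_enc = 0 (all charge lies at larger r); Gauss's law gives E = 0.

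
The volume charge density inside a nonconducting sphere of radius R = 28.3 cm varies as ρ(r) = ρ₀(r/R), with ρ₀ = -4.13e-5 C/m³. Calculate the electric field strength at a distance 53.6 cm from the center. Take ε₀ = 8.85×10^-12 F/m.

E ≈ 9.20×10^4 N/C

Symmetry ⇒ E = E(r) r̂. Gaussian sphere of radius r = 53.6 cm (r > R, all charge enclosed).
Q_enc = 4π ∫₀^R ρ₀(r'/R)^1 r'² dr' = 4πρ₀R³/4 = -2.941e-6 C.
Gauss's law: E·4πr² = Q_enc/ε₀.
E = |Q_enc|/(4πε₀r²) = (2.941e-6)/(4π·8.85×10^-12·(0.536)²) = 9.20e4 N/C.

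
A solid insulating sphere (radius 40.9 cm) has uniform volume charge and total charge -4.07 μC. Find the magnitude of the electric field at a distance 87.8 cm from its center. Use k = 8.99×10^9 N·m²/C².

Use a concentric Gaussian sphere at r = 87.8 cm (r > R, so the entire charge is enclosed).
Q_enc = -4.07 μC = -4.07×10^-6 C.
Applying ∮E·dA = Q_enc/ε₀ with Φ = E(4πr²):
E = k|Q_enc|/r² = (8.99×10^9)(4.07×10^-6)/(0.878)² = 4.75e4 N/C.

|E| = 4.75×10^4 V/m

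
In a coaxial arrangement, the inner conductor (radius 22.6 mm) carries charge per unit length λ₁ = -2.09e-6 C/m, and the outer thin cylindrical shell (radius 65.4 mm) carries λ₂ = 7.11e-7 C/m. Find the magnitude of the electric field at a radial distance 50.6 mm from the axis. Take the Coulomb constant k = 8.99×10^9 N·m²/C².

E ≈ 7.43×10^5 N/C

Take a coaxial cylindrical Gaussian surface of radius r = 50.6 mm and length L (between the conductors, 22.6 mm < r < 65.4 mm).
The shell at 65.4 mm lies outside the Gaussian surface, so λ_enc = λ₁ = -2.09e-6 C/m.
By Gauss's law (flux through the curved wall only), E·2πrL = λ_enc L/ε₀.
E = 2k|λ_enc|/r = 2(8.99×10^9)(2.09×10^-6)/(0.0506) = 7.43×10^5 N/C.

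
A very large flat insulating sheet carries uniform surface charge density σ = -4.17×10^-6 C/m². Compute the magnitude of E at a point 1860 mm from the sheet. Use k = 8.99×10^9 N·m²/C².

2.36×10^5 N/C

Choose a cylindrical pillbox piercing the sheet, end faces (area A) parallel to it.
Flux Φ = 2EA and Q_enc = σA, so 2EA = σA/ε₀ ⇒ E = |σ|/(2ε₀), independent of distance.
E = 2πk|σ| = 2π(8.99×10^9)(4.17×10^-6) = 2.36×10^5 N/C.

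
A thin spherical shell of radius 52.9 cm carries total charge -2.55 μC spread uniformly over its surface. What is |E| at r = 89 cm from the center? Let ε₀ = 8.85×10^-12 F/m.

Take a concentric spherical Gaussian surface of radius r = 89 cm (r > 52.9 cm).
The entire shell is enclosed: Q_enc = -2.55×10^-6 C.
Since E is radial and uniform over the Gaussian sphere, Φ = E·4πr² = Q_enc/ε₀.
E = |Q_enc|/(4πε₀r²) = (2.55×10^-6)/(4π·8.85×10^-12·(0.89)²) = 2.89×10^4 N/C.

E = 2.89×10^4 N/C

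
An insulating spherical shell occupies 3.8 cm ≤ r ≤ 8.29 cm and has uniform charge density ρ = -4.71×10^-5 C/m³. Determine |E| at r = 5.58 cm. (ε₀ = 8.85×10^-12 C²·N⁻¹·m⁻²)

By spherical symmetry E is radial; choose a Gaussian sphere of radius r = 5.58 cm (within the shell material, 3.8 cm < r < 8.29 cm).
Enclosed charge is the volume from a to r: Q_enc = (4π/3)ρ(r³ − a³) = -2.345e-8 C.
By Gauss's law, ∮E·dA = E·4πr² = Q_enc/ε₀.
E = |Q_enc|/(4πε₀r²) = (2.345×10^-8)/(4π·8.85×10^-12·(0.0558)²) = 6.77×10^4 N/C.

6.77×10^4 N/C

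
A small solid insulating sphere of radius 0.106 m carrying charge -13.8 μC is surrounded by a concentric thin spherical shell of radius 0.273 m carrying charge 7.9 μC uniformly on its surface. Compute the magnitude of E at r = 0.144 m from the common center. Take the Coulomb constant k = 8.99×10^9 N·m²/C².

By spherical symmetry E is radial; choose a Gaussian sphere of radius r = 0.144 m (between the bodies, 0.106 m < r < 0.273 m).
Only the inner charge is enclosed; the outer shell contributes nothing inside itself. Q_enc = -13.8 μC = -1.38×10^-5 C.
Applying ∮E·dA = Q_enc/ε₀ with Φ = E(4πr²):
E = k|Q_enc|/r² = (8.99×10^9)(1.38×10^-5)/(0.144)² = 5.98×10^6 N/C.

|E| ≈ 5.98e6 V/m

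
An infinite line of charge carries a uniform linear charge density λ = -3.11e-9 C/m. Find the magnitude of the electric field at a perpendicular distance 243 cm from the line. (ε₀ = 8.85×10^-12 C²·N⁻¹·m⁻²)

By cylindrical symmetry E is radial; use a coaxial Gaussian cylinder of radius 243 cm and length L.
Q_enc = λL, so λ_enc = -3.11e-9 C/m.
Applying ∮E·dA = Q_enc/ε₀ with the end caps contributing no flux:
E = |λ_enc|/(2πε₀r) = (3.11×10^-9)/(2π·8.85×10^-12·2.43) = 23 N/C.

|E| = 23 N/C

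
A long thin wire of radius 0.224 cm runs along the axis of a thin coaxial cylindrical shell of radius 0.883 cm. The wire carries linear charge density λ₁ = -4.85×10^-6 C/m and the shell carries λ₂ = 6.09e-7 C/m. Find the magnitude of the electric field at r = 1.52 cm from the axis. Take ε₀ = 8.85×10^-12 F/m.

E ≈ 5.02×10^6 V/m

Choose a coaxial cylinder of radius r = 1.52 cm (arbitrary length L) as the Gaussian surface (r > 0.883 cm, enclosing both).
λ_enc = λ₁ + λ₂ = (-4.85e-6) + (6.09e-7) = -4.241×10^-6 C/m.
Applying ∮E·dA = Q_enc/ε₀ with the end caps contributing no flux:
E = |λ_enc|/(2πε₀r) = (4.241×10^-6)/(2π·8.85×10^-12·0.0152) = 5.02e6 N/C.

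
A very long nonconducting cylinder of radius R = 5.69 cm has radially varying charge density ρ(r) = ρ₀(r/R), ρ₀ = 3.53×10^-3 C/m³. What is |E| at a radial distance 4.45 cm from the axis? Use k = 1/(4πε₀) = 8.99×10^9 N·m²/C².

|E| = 4.63×10^6 V/m

By cylindrical symmetry E is radial; use a coaxial Gaussian cylinder of radius 4.45 cm and length L (r < R).
Integrating ρ over the cross-section to radius r: λ_enc = (2πρ₀/R) ∫₀^r r'^2 dr' = 2πρ₀ r^3/(3·R) = 1.145×10^-5 C/m.
Applying ∮E·dA = Q_enc/ε₀ with the end caps contributing no flux:
E = 2k|λ_enc|/r = 2(8.99×10^9)(1.145×10^-5)/(0.0445) = 4.63×10^6 N/C.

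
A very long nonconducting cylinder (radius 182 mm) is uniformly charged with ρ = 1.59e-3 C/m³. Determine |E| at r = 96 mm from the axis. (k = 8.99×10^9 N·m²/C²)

By cylindrical symmetry E is radial; use a coaxial Gaussian cylinder of radius 96 mm and length L (r < R).
Enclosed charge per unit length: λ_enc = ρ·πr² = (1.59×10^-3)π(0.096)² = 4.604×10^-5 C/m.
Since E is radial and uniform over the curved surface, Φ = E·2πrL = Q_enc/ε₀ = λ_enc L/ε₀.
E = 2k|λ_enc|/r = 2(8.99×10^9)(4.604×10^-5)/(0.096) = 8.62×10^6 N/C.

8.62×10^6 N/C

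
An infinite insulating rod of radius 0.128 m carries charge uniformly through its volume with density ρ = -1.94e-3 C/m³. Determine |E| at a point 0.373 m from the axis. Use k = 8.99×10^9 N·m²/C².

Choose a coaxial cylinder of radius r = 0.373 m (arbitrary length L) as the Gaussian surface (r > 0.128 m, full cross-section enclosed).
λ_enc = ρ·πR² = (-1.94×10^-3)π(0.128)² = -9.986×10^-5 C/m.
Gauss's law: E·2πrL = λ_enc L/ε₀.
E = 2k|λ_enc|/r = 2(8.99×10^9)(9.986×10^-5)/(0.373) = 4.81×10^6 N/C.

E = 4.81e6 V/m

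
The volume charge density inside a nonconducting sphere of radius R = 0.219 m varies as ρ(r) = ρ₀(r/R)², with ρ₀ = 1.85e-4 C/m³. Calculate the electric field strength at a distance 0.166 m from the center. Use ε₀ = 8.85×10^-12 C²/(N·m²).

Take a concentric spherical Gaussian surface of radius r = 0.166 m (r < R).
Q_enc = ∫₀^r ρ(r')·4πr'² dr' = (4πρ₀/R²) ∫₀^r r'^4 dr' = 4πρ₀ r^5/(5·R²) = 1.222×10^-6 C.
Applying ∮E·dA = Q_enc/ε₀ with Φ = E(4πr²):
E = |Q_enc|/(4πε₀r²) = (1.222×10^-6)/(4π·8.85×10^-12·(0.166)²) = 3.99×10^5 N/C.

E = 3.99e5 V/m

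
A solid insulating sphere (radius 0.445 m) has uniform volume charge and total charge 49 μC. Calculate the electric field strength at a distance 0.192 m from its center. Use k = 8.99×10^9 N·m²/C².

E ≈ 9.60e5 N/C

By spherical symmetry E is radial; choose a Gaussian sphere of radius r = 0.192 m (r < R).
Only the charge within r is enclosed: Q_enc = Q·(r/R)³ = (49 μC)·(0.192 m/0.445 m)³ = 3.936e-6 C.
By Gauss's law, ∮E·dA = E·4πr² = Q_enc/ε₀.
E = k|Q_enc|/r² = (8.99×10^9)(3.936×10^-6)/(0.192)² = 9.60e5 N/C.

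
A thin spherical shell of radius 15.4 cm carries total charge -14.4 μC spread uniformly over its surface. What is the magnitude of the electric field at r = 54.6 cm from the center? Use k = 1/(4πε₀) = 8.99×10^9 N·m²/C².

E ≈ 4.34×10^5 N/C

Use a concentric Gaussian sphere at r = 54.6 cm (r > 15.4 cm).
The entire shell is enclosed: Q_enc = -1.44×10^-5 C.
Gauss's law: E·4πr² = Q_enc/ε₀.
E = k|Q_enc|/r² = (8.99×10^9)(1.44e-5)/(0.546)² = 4.34×10^5 N/C.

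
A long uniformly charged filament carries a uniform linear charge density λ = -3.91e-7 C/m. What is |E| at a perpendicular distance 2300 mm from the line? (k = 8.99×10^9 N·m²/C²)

Coaxial Gaussian cylinder, radius r = 2300 mm, length L.
Q_enc = λL, so λ_enc = -3.91e-7 C/m.
Since E is radial and uniform over the curved surface, Φ = E·2πrL = Q_enc/ε₀ = λ_enc L/ε₀.
E = 2k|λ_enc|/r = 2(8.99×10^9)(3.91×10^-7)/(2.3) = 3.06×10^3 N/C.

E ≈ 3.06e3 V/m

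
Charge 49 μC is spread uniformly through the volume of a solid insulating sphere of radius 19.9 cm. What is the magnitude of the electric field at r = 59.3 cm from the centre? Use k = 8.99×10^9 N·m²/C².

|E| = 1.25×10^6 N/C

By spherical symmetry E is radial; choose a Gaussian sphere of radius r = 59.3 cm (r > R, so the entire charge is enclosed).
Q_enc = 49 μC = 4.90×10^-5 C.
By Gauss's law, ∮E·dA = E·4πr² = Q_enc/ε₀.
E = k|Q_enc|/r² = (8.99×10^9)(4.90e-5)/(0.593)² = 1.25×10^6 N/C.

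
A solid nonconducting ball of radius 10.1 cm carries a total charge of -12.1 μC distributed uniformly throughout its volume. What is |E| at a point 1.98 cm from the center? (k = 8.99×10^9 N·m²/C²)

Take a concentric spherical Gaussian surface of radius r = 1.98 cm (r < R).
Only the charge within r is enclosed: Q_enc = Q·(r/R)³ = (-12.1 μC)·(1.98 cm/10.1 cm)³ = -9.116×10^-8 C.
Applying ∮E·dA = Q_enc/ε₀ with Φ = E(4πr²):
E = k|Q_enc|/r² = (8.99×10^9)(9.116×10^-8)/(0.0198)² = 2.09e6 N/C.

2.09×10^6 N/C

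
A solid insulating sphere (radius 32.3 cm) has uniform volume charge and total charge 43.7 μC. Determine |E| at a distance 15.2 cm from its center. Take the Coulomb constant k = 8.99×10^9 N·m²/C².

Symmetry ⇒ E = E(r) r̂. Gaussian sphere of radius r = 15.2 cm (r < R).
Only the charge within r is enclosed: Q_enc = Q·(r/R)³ = (43.7 μC)·(15.2 cm/32.3 cm)³ = 4.554×10^-6 C.
Applying ∮E·dA = Q_enc/ε₀ with Φ = E(4πr²):
E = k|Q_enc|/r² = (8.99×10^9)(4.554×10^-6)/(0.152)² = 1.77e6 N/C.

1.77e6 N/C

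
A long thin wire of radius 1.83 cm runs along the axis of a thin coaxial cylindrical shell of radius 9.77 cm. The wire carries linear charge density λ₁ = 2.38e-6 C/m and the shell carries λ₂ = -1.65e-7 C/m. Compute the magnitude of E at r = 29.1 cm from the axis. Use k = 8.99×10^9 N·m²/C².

|E| ≈ 1.37×10^5 N/C

By cylindrical symmetry E is radial; use a coaxial Gaussian cylinder of radius 29.1 cm and length L (r > 9.77 cm, enclosing both).
λ_enc = λ₁ + λ₂ = (2.38e-6) + (-1.65e-7) = 2.215×10^-6 C/m.
By Gauss's law (flux through the curved wall only), E·2πrL = λ_enc L/ε₀.
E = 2k|λ_enc|/r = 2(8.99×10^9)(2.215×10^-6)/(0.291) = 1.37×10^5 N/C.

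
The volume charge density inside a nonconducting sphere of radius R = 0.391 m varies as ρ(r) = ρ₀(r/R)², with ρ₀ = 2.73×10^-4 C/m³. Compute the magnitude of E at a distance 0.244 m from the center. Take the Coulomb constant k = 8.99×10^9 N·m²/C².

Take a concentric spherical Gaussian surface of radius r = 0.244 m (r < R).
Q_enc = ∫₀^r ρ(r')·4πr'² dr' = (4πρ₀/R²) ∫₀^r r'^4 dr' = 4πρ₀ r^5/(5·R²) = 3.881×10^-6 C.
By Gauss's law, ∮E·dA = E·4πr² = Q_enc/ε₀.
E = k|Q_enc|/r² = (8.99×10^9)(3.881e-6)/(0.244)² = 5.86×10^5 N/C.

E ≈ 5.86×10^5 N/C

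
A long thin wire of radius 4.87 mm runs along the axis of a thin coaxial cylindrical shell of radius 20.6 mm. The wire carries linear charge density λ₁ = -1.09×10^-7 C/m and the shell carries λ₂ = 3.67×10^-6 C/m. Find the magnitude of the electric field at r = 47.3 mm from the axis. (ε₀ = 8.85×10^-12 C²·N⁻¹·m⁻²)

Take a coaxial cylindrical Gaussian surface of radius r = 47.3 mm and length L (r > 20.6 mm, enclosing both).
λ_enc = λ₁ + λ₂ = (-1.09×10^-7) + (3.67e-6) = 3.561×10^-6 C/m.
Applying ∮E·dA = Q_enc/ε₀ with the end caps contributing no flux:
E = |λ_enc|/(2πε₀r) = (3.561e-6)/(2π·8.85×10^-12·0.0473) = 1.35×10^6 N/C.

|E| = 1.35e6 N/C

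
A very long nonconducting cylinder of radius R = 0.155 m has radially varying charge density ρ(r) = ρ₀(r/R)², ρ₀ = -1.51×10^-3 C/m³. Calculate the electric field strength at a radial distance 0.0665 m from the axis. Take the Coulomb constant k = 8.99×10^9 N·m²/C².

By cylindrical symmetry E is radial; use a coaxial Gaussian cylinder of radius 0.0665 m and length L (r < R).
λ_enc = ∫₀^r ρ(r')·2πr' dr' = (2πρ₀/R²)·r^4/4 = -1.931e-6 C/m.
Gauss's law: E·2πrL = λ_enc L/ε₀.
E = 2k|λ_enc|/r = 2(8.99×10^9)(1.931×10^-6)/(0.0665) = 5.22×10^5 N/C.

5.22e5 N/C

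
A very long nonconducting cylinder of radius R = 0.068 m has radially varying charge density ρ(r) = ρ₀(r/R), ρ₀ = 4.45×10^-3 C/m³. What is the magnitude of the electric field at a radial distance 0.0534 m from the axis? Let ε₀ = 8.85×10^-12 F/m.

E ≈ 7.03e6 N/C

By cylindrical symmetry E is radial; use a coaxial Gaussian cylinder of radius 0.0534 m and length L (r < R).
Integrating ρ over the cross-section to radius r: λ_enc = (2πρ₀/R) ∫₀^r r'^2 dr' = 2πρ₀ r^3/(3·R) = 2.087×10^-5 C/m.
Gauss's law: E·2πrL = λ_enc L/ε₀.
E = |λ_enc|/(2πε₀r) = (2.087×10^-5)/(2π·8.85×10^-12·0.0534) = 7.03×10^6 N/C.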